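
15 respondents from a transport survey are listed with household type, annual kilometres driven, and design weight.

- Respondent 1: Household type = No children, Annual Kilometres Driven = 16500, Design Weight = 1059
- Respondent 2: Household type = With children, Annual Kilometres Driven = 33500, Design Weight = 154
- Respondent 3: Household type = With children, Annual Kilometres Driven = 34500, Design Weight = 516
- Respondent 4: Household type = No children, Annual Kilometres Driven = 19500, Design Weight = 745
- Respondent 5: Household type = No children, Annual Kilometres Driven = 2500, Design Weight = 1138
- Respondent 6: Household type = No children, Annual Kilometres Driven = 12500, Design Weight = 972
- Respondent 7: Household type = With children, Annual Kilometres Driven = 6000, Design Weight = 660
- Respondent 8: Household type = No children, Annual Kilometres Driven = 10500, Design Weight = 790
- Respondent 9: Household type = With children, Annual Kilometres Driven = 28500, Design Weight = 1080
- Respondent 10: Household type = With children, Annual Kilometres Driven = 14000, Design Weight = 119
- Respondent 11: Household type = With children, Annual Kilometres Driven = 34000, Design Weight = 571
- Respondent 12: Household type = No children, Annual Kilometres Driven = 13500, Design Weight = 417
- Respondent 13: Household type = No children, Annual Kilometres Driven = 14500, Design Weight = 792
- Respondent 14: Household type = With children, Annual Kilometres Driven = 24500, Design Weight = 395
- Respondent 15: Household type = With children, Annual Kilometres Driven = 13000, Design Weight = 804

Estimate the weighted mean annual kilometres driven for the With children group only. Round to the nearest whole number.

23008

With children rows: 2, 3, 7, 9, 10, 11, 14, 15
Weighted sum = 33500×154 + 34500×516 + 6000×660 + 28500×1080 + 14000×119 + 34000×571 + 24500×395 + 13000×804
  = 5159000 + 17802000 + 3960000 + 30780000 + 1666000 + 19414000 + 9677500 + 10452000 = 98910500
Sum of weights = 154 + 516 + 660 + 1080 + 119 + 571 + 395 + 804 = 4299
Weighted mean = 98910500 / 4299 = 23007.793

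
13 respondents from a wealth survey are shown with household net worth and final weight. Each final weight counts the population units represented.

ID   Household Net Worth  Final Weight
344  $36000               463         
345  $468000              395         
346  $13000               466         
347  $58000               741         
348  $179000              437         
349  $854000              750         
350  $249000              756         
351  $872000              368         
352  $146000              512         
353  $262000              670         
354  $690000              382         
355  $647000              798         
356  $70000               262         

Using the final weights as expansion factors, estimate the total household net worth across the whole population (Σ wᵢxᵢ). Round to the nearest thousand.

2526945000

Weighted total = 2526945000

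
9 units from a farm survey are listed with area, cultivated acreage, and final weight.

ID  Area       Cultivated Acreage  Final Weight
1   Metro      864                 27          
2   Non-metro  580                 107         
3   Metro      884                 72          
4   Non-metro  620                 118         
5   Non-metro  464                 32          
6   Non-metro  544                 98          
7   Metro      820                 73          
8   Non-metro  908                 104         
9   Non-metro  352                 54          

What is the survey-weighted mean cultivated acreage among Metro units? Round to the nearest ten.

Metro rows: 1, 3, 7
Weighted sum = 864×27 + 884×72 + 820×73
  = 146836
Sum of weights = 172
Weighted mean = 146836 / 172 = 853.69767

850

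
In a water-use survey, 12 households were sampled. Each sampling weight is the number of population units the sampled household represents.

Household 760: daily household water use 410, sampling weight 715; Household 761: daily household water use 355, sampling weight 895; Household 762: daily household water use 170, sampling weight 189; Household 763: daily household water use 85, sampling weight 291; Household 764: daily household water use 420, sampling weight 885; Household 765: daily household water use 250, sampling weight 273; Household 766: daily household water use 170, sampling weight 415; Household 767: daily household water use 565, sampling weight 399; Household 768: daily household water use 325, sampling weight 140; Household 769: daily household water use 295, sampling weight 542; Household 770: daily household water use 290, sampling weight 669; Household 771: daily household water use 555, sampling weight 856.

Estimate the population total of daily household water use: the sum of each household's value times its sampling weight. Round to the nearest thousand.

Weighted total = 2278155

2278000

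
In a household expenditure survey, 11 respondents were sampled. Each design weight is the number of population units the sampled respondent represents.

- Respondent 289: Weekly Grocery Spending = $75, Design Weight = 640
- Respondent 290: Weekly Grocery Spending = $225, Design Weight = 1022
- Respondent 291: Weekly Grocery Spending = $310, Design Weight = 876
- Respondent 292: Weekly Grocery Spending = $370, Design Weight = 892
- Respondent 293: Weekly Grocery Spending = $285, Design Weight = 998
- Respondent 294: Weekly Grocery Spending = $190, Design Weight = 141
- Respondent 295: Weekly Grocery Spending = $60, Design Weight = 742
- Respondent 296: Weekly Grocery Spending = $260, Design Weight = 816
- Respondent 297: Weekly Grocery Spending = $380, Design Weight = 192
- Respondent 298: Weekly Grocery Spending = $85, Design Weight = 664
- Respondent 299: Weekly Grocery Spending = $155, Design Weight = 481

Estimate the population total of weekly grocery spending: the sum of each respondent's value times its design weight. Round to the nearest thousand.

Weighted total = 1651405

1651000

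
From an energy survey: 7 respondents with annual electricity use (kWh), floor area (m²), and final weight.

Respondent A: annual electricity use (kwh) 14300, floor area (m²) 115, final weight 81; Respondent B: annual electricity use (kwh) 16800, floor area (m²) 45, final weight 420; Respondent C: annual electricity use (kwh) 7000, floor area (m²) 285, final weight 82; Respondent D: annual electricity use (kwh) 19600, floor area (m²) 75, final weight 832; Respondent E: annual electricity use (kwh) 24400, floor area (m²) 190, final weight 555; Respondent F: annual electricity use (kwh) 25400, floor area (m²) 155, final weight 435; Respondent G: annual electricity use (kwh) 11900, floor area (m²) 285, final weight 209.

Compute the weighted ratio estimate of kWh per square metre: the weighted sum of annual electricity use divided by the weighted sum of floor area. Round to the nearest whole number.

151

Σ wᵢ·y = 14300×81 + 16800×420 + 7000×82 + 19600×832 + 24400×555 + 25400×435 + 11900×209
  = 1158300 + 7056000 + 574000 + 16307200 + 13542000 + 11049000 + 2487100 = 52173600
Σ wᵢ·x = 115×81 + 45×420 + 285×82 + 75×832 + 190×555 + 155×435 + 285×209
  = 9315 + 18900 + 23370 + 62400 + 105450 + 67425 + 59565 = 346425
Ratio = 52173600 / 346425 = 150.60576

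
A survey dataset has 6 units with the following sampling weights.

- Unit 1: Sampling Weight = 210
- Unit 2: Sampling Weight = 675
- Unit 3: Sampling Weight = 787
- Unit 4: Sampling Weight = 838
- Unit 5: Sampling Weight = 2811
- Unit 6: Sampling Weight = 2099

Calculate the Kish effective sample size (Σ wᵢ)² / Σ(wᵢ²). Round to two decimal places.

3.90

Σ wᵢ = 7420
Σ wᵢ² = 44100 + 455625 + 619369 + 702244 + 7901721 + 4405801 = 14128860
n_eff = 7420² / 14128860 = 55056400 / 14128860 = 3.8967334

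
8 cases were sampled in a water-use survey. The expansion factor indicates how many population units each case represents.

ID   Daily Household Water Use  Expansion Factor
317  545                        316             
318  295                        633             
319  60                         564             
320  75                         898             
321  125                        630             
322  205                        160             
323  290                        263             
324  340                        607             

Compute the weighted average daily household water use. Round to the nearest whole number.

210

Weighted sum = 854345
Sum of weights = 316 + 633 + 564 + 898 + 630 + 160 + 263 + 607 = 4071
Weighted mean = 854345 / 4071 = 209.86121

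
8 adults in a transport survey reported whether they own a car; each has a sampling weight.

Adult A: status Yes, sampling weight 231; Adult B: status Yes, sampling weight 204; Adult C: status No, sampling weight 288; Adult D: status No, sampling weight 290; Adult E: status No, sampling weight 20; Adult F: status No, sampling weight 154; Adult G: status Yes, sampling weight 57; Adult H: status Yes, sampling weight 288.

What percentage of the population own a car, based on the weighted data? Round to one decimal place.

Sum of weights for 'Yes' = 231 + 204 + 57 + 288 = 780
Total weight = 231 + 204 + 288 + 290 + 20 + 154 + 57 + 288 = 1532
Weighted proportion = 780 / 1532 = 0.50913838 → 50.913838%

50.9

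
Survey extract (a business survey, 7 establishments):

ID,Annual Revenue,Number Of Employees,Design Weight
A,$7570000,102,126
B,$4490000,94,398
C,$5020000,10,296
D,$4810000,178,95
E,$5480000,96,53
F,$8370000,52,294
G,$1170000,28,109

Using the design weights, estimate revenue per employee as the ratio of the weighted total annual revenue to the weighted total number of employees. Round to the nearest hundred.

Σ wᵢ·y = 7570000×126 + 4490000×398 + 5020000×296 + 4810000×95 + 5480000×53 + 8370000×294 + 1170000×109
  = 953820000 + 1787020000 + 1485920000 + 456950000 + 290440000 + 2460780000 + 127530000 = 7562460000
Σ wᵢ·x = 102×126 + 94×398 + 10×296 + 178×95 + 96×53 + 52×294 + 28×109
  = 12852 + 37412 + 2960 + 16910 + 5088 + 15288 + 3052 = 93562
Ratio = 7562460000 / 93562 = 80828.328

80800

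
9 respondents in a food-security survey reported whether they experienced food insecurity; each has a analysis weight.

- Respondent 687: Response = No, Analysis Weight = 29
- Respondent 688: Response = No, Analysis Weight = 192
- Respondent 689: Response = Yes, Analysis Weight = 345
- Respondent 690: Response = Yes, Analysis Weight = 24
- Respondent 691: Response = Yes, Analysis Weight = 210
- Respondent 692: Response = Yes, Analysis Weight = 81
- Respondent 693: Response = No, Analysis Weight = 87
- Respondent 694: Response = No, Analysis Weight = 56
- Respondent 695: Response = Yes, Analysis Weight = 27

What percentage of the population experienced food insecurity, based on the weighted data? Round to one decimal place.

65.4

Sum of weights for 'Yes' = 345 + 24 + 210 + 81 + 27 = 687
Total weight = 1051
Weighted proportion = 687 / 1051 = 0.65366318 → 65.366318%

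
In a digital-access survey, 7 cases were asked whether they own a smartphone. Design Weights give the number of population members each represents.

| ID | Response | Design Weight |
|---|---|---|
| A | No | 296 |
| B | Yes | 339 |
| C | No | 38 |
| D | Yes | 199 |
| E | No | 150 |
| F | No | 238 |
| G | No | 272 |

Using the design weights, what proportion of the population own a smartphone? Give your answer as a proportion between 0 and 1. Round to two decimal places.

0.35

Sum of weights for 'Yes' = 339 + 199 = 538
Total weight = 296 + 339 + 38 + 199 + 150 + 238 + 272 = 1532
Weighted proportion = 538 / 1532 = 0.35117493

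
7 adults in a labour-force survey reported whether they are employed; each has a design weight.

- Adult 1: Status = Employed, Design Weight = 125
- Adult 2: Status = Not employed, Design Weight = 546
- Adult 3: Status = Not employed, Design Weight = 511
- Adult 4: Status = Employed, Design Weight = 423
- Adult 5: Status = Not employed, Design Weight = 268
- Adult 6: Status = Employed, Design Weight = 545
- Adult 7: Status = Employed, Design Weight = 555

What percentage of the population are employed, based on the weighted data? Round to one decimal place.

55.4

Sum of weights for 'Employed' = 125 + 423 + 545 + 555 = 1648
Total weight = 2973
Weighted proportion = 1648 / 2973 = 0.55432223 → 55.432223%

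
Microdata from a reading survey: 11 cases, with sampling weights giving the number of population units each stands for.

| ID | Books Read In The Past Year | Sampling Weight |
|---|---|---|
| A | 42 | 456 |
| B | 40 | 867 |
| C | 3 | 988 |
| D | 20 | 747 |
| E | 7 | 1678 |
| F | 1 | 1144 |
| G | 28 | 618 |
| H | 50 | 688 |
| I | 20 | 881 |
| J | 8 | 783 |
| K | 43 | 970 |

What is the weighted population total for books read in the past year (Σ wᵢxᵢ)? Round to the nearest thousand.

202000

Weighted total = 42×456 + 40×867 + 3×988 + 20×747 + 7×1678 + 1×1144 + 28×618 + 50×688 + 20×881 + 8×783 + 43×970
  = 201924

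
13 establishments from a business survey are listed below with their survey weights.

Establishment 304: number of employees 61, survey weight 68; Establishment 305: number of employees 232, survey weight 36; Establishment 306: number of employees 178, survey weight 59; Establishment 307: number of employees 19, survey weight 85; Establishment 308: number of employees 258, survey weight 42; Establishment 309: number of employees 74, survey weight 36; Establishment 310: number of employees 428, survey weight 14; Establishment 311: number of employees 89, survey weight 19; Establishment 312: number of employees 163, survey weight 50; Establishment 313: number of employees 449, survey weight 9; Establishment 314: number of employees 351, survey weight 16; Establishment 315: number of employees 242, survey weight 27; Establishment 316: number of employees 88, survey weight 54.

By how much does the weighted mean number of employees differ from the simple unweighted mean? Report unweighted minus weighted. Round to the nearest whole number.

Unweighted sum = 2632
Unweighted mean = 2632 / 13 = 202.46154
Weighted sum = 74893
Sum of weights = 515
Weighted mean = 74893 / 515 = 145.4233
Difference (unweighted minus weighted) = 57.038237

57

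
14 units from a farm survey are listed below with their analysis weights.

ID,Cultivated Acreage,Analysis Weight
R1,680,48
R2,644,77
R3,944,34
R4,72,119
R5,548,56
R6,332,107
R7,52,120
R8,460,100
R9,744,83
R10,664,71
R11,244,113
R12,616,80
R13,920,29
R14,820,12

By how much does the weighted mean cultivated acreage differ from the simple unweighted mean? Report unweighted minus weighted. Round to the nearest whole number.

111

Unweighted sum = 7740
Unweighted mean = 7740 / 14 = 552.85714
Weighted sum = 463612
Sum of weights = 1049
Weighted mean = 463612 / 1049 = 441.95615
Difference (unweighted minus weighted) = 110.90099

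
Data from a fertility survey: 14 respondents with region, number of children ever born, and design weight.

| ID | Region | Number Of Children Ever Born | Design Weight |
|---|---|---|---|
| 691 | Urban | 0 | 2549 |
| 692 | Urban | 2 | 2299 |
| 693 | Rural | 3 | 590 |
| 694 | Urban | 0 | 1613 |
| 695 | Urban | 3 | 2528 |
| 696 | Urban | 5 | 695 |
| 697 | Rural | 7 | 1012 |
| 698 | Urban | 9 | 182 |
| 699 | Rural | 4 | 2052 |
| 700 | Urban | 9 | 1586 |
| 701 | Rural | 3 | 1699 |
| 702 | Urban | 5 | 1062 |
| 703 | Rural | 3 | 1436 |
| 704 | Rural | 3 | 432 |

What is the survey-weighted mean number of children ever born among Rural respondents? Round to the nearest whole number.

Rural rows: 693, 697, 699, 701, 703, 704
Weighted sum = 3×590 + 7×1012 + 4×2052 + 3×1699 + 3×1436 + 3×432
  = 1770 + 7084 + 8208 + 5097 + 4308 + 1296 = 27763
Sum of weights = 590 + 1012 + 2052 + 1699 + 1436 + 432 = 7221
Weighted mean = 27763 / 7221 = 3.8447583

4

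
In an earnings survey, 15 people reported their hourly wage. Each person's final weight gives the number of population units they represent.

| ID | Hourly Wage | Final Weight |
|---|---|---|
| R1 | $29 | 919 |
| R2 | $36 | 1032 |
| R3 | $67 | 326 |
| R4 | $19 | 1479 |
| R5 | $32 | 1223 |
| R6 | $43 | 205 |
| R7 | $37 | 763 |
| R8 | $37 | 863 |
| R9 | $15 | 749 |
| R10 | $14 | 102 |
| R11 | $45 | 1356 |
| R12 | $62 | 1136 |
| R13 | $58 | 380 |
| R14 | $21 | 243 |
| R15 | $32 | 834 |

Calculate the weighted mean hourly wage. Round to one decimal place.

36.2

Weighted sum = 419805
Sum of weights = 11610
Weighted mean = 419805 / 11610 = 36.158915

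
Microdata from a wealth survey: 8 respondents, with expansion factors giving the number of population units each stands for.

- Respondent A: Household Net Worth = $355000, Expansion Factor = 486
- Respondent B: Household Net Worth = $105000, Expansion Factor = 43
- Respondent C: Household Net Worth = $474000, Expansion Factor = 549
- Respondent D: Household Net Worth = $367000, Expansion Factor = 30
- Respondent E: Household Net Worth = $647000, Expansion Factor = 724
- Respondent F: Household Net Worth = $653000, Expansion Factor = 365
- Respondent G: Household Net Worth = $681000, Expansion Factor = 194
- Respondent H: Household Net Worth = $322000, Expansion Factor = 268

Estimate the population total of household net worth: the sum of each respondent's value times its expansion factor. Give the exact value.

1373464000

Weighted total = 355000×486 + 105000×43 + 474000×549 + 367000×30 + 647000×724 + 653000×365 + 681000×194 + 322000×268
  = 172530000 + 4515000 + 260226000 + 11010000 + 468428000 + 238345000 + 132114000 + 86296000 = 1373464000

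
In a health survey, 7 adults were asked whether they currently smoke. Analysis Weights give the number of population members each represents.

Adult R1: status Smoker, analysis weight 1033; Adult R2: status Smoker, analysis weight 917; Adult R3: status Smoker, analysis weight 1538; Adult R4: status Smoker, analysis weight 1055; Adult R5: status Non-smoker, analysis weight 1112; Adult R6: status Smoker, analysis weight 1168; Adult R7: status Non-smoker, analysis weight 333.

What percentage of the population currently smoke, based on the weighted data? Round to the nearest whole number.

Sum of weights for 'Smoker' = 1033 + 917 + 1538 + 1055 + 1168 = 5711
Total weight = 1033 + 917 + 1538 + 1055 + 1112 + 1168 + 333 = 7156
Weighted proportion = 5711 / 7156 = 0.79807155 → 79.807155%

80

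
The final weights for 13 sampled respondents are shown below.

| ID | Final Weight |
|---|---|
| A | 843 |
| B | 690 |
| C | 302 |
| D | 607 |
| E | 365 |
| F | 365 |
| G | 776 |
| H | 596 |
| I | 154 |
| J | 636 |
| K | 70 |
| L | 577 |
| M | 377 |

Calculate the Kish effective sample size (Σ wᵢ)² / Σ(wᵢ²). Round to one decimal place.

Σ wᵢ = 6358
Σ wᵢ² = 3778414
n_eff = 6358² / 3778414 = 40424164 / 3778414 = 10.698712

10.7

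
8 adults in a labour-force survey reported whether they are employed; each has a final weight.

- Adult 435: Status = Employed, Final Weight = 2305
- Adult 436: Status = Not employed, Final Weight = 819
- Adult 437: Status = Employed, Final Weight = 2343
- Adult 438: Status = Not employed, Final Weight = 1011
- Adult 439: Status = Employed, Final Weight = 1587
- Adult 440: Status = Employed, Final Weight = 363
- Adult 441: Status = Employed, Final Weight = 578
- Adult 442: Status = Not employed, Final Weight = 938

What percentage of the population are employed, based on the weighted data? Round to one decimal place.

72.2

Sum of weights for 'Employed' = 2305 + 2343 + 1587 + 363 + 578 = 7176
Total weight = 2305 + 819 + 2343 + 1011 + 1587 + 363 + 578 + 938 = 9944
Weighted proportion = 7176 / 9944 = 0.72164119 → 72.164119%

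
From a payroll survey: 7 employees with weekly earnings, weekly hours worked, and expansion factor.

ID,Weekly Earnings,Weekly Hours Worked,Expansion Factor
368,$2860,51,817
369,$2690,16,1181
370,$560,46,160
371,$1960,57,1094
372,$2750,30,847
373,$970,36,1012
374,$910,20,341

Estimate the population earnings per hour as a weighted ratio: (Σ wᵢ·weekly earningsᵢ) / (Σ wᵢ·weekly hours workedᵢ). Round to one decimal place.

Σ wᵢ·y = 2860×817 + 2690×1181 + 560×160 + 1960×1094 + 2750×847 + 970×1012 + 910×341
  = 2336620 + 3176890 + 89600 + 2144240 + 2329250 + 981640 + 310310 = 11368550
Σ wᵢ·x = 198943
Ratio = 11368550 / 198943 = 57.14476

57.1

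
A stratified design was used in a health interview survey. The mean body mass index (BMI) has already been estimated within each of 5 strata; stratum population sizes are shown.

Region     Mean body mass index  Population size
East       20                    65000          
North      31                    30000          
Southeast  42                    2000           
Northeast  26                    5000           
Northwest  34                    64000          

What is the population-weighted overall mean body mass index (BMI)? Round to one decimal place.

27.8

Σ Nₕ·x̄ₕ = 4620000
Σ Nₕ = 65000 + 30000 + 2000 + 5000 + 64000 = 166000
Overall mean = 4620000 / 166000 = 27.831325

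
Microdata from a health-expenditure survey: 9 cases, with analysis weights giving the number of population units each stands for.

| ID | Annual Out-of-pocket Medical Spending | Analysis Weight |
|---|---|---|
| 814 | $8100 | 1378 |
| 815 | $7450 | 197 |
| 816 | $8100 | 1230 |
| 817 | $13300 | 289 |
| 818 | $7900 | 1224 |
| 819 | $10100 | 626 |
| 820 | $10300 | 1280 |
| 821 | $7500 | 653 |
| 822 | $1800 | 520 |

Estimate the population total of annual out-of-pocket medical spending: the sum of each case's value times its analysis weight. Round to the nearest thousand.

Weighted total = 8100×1378 + 7450×197 + 8100×1230 + 13300×289 + 7900×1224 + 10100×626 + 10300×1280 + 7500×653 + 1800×520
  = 11161800 + 1467650 + 9963000 + 3843700 + 9669600 + 6322600 + 13184000 + 4897500 + 936000 = 61445850

61446000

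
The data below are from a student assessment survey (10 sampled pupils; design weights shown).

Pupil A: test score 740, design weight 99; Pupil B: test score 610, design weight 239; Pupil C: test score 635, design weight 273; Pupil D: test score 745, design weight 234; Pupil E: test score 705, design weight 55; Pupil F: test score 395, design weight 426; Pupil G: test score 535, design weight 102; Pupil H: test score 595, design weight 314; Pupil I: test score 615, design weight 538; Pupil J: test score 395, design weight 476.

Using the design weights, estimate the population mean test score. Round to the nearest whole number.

557

Weighted sum = 740×99 + 610×239 + 635×273 + 745×234 + 705×55 + 395×426 + 535×102 + 595×314 + 615×538 + 395×476
  = 73260 + 145790 + 173355 + 174330 + 38775 + 168270 + 54570 + 186830 + 330870 + 188020 = 1534070
Sum of weights = 99 + 239 + 273 + 234 + 55 + 426 + 102 + 314 + 538 + 476 = 2756
Weighted mean = 1534070 / 2756 = 556.62917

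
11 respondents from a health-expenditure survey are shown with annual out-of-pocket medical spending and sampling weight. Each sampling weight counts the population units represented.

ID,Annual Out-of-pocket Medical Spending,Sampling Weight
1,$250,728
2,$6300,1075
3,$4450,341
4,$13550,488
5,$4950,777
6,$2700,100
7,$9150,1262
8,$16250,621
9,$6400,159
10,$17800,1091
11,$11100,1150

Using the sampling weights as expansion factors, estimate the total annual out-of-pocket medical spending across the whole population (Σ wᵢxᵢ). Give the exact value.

Weighted total = 250×728 + 6300×1075 + 4450×341 + 13550×488 + 4950×777 + 2700×100 + 9150×1262 + 16250×621 + 6400×159 + 17800×1091 + 11100×1150
  = 182000 + 6772500 + 1517450 + 6612400 + 3846150 + 270000 + 11547300 + 10091250 + 1017600 + 19419800 + 12765000 = 74041450

74041450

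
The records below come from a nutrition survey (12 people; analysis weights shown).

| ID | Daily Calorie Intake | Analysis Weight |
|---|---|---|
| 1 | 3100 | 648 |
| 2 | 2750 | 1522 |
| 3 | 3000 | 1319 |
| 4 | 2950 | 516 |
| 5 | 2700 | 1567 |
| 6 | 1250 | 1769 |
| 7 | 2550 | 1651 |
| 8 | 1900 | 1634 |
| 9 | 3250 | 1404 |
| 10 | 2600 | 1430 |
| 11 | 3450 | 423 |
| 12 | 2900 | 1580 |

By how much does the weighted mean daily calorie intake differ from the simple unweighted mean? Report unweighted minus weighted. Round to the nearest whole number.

129

Unweighted sum = 3100 + 2750 + 3000 + 2950 + 2700 + 1250 + 2550 + 1900 + 3250 + 2600 + 3450 + 2900 = 32400
Unweighted mean = 32400 / 12 = 2700
Weighted sum = 3100×648 + 2750×1522 + 3000×1319 + 2950×516 + 2700×1567 + 1250×1769 + 2550×1651 + 1900×1634 + 3250×1404 + 2600×1430 + 3450×423 + 2900×1580
  = 2008800 + 4185500 + 3957000 + 1522200 + 4230900 + 2211250 + 4210050 + 3104600 + 4563000 + 3718000 + 1459350 + 4582000 = 39752650
Sum of weights = 15463
Weighted mean = 39752650 / 15463 = 2570.8239
Difference (unweighted minus weighted) = 129.1761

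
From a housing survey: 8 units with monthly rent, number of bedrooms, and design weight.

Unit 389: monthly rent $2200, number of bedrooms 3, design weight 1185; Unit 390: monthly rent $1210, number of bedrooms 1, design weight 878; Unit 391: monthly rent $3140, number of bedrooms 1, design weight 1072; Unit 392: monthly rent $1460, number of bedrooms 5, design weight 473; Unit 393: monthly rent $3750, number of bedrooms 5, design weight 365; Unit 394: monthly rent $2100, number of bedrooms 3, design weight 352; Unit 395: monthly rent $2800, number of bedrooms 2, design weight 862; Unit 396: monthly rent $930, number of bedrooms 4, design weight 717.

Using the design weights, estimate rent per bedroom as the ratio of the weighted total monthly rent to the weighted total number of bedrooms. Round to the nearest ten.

840

Σ wᵢ·y = 2200×1185 + 1210×878 + 3140×1072 + 1460×473 + 3750×365 + 2100×352 + 2800×862 + 930×717
  = 2607000 + 1062380 + 3366080 + 690580 + 1368750 + 739200 + 2413600 + 666810 = 12914400
Σ wᵢ·x = 15343
Ratio = 12914400 / 15343 = 841.71283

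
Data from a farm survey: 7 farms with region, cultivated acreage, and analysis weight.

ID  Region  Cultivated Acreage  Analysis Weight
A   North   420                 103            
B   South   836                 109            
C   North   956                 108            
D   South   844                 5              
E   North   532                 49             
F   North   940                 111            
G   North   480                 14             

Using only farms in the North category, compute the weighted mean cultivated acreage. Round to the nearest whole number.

737

North rows: A, C, E, F, G
Weighted sum = 420×103 + 956×108 + 532×49 + 940×111 + 480×14
  = 283636
Sum of weights = 103 + 108 + 49 + 111 + 14 = 385
Weighted mean = 283636 / 385 = 736.71688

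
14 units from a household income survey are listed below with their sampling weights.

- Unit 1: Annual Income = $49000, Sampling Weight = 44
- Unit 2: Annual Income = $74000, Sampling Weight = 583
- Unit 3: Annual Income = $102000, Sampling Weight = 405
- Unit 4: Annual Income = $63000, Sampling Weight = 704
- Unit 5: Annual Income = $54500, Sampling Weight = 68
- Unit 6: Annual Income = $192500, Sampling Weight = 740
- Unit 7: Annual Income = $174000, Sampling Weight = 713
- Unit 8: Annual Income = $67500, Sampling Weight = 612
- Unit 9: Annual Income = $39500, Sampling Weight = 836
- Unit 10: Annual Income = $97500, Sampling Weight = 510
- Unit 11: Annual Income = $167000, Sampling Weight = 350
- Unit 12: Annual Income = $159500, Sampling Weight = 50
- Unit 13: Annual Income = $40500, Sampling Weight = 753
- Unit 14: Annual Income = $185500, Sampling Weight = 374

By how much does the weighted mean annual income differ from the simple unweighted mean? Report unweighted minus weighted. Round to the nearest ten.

Unweighted sum = 1466000
Unweighted mean = 1466000 / 14 = 104714.29
Weighted sum = 691533500
Sum of weights = 6742
Weighted mean = 691533500 / 6742 = 102570.97
Difference (unweighted minus weighted) = 2143.3127

2140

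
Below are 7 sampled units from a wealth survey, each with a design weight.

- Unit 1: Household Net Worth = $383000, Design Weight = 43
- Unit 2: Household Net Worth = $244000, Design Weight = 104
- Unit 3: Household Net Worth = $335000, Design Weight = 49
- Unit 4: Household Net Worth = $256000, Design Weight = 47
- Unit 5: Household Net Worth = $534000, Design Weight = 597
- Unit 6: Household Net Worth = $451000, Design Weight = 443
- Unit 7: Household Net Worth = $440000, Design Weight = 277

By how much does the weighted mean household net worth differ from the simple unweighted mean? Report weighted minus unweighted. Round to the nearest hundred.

78000

Unweighted sum = 383000 + 244000 + 335000 + 256000 + 534000 + 451000 + 440000 = 2643000
Unweighted mean = 2643000 / 7 = 377571.43
Weighted sum = 383000×43 + 244000×104 + 335000×49 + 256000×47 + 534000×597 + 451000×443 + 440000×277
  = 710763000
Sum of weights = 1560
Weighted mean = 710763000 / 1560 = 455617.31
Difference (weighted minus unweighted) = 78045.879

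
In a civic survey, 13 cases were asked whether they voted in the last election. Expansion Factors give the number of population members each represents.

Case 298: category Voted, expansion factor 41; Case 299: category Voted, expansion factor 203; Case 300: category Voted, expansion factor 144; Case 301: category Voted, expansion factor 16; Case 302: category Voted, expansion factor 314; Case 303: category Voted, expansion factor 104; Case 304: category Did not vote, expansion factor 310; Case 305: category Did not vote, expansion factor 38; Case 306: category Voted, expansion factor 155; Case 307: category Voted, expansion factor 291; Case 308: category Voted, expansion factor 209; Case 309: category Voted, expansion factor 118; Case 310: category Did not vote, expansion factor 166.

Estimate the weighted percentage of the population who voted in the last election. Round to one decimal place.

Sum of weights for 'Voted' = 41 + 203 + 144 + 16 + 314 + 104 + 155 + 291 + 209 + 118 = 1595
Total weight = 2109
Weighted proportion = 1595 / 2109 = 0.7562826 → 75.62826%

75.6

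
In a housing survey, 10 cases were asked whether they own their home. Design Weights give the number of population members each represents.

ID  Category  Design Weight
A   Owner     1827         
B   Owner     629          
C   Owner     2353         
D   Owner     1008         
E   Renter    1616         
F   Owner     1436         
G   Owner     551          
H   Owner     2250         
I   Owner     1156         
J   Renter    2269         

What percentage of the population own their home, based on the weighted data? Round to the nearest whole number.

Sum of weights for 'Owner' = 1827 + 629 + 2353 + 1008 + 1436 + 551 + 2250 + 1156 = 11210
Total weight = 1827 + 629 + 2353 + 1008 + 1616 + 1436 + 551 + 2250 + 1156 + 2269 = 15095
Weighted proportion = 11210 / 15095 = 0.74263001 → 74.263001%

74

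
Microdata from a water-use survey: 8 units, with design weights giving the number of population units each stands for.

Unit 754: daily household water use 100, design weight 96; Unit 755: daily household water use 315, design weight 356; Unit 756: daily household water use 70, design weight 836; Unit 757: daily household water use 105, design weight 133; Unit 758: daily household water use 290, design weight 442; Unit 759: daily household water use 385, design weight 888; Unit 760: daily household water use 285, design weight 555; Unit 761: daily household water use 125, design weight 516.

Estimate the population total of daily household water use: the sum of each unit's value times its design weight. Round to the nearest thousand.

Weighted total = 100×96 + 315×356 + 70×836 + 105×133 + 290×442 + 385×888 + 285×555 + 125×516
  = 9600 + 112140 + 58520 + 13965 + 128180 + 341880 + 158175 + 64500 = 886960

887000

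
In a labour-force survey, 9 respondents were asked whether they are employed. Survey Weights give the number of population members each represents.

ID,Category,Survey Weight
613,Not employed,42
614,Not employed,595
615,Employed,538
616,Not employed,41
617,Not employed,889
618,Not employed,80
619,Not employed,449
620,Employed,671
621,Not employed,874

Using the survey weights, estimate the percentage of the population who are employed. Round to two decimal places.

Sum of weights for 'Employed' = 538 + 671 = 1209
Total weight = 42 + 595 + 538 + 41 + 889 + 80 + 449 + 671 + 874 = 4179
Weighted proportion = 1209 / 4179 = 0.28930366 → 28.930366%

28.93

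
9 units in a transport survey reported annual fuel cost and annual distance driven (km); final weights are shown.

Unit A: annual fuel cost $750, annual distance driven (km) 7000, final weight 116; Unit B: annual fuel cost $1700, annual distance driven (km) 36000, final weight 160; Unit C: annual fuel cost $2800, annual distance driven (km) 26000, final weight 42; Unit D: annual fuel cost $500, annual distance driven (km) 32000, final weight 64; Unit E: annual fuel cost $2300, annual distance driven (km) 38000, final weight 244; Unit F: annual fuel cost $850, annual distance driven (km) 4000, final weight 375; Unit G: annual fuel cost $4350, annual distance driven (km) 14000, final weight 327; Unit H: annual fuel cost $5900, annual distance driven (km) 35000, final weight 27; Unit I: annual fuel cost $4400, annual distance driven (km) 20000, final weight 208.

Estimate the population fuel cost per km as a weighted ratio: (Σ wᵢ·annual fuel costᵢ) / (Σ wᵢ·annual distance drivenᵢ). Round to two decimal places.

Σ wᵢ·y = 750×116 + 1700×160 + 2800×42 + 500×64 + 2300×244 + 850×375 + 4350×327 + 5900×27 + 4400×208
  = 87000 + 272000 + 117600 + 32000 + 561200 + 318750 + 1422450 + 159300 + 915200 = 3885500
Σ wᵢ·x = 7000×116 + 36000×160 + 26000×42 + 32000×64 + 38000×244 + 4000×375 + 14000×327 + 35000×27 + 20000×208
  = 812000 + 5760000 + 1092000 + 2048000 + 9272000 + 1500000 + 4578000 + 945000 + 4160000 = 30167000
Ratio = 3885500 / 30167000 = 0.12879968

0.13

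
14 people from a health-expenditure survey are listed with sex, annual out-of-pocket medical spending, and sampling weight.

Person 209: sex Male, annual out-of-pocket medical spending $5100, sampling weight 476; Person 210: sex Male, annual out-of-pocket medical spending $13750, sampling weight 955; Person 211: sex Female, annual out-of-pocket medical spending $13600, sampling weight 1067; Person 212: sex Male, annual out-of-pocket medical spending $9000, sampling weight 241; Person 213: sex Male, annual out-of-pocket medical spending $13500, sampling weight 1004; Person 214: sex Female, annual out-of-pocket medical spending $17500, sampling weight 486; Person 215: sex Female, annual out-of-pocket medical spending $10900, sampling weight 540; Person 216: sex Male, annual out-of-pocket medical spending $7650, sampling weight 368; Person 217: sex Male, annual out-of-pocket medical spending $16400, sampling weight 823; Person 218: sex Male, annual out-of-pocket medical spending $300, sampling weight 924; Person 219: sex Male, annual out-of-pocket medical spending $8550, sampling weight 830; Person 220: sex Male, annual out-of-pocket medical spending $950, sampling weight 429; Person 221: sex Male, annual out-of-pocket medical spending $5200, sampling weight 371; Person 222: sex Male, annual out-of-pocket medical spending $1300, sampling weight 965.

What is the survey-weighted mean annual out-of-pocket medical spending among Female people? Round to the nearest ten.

Female rows: 211, 214, 215
Weighted sum = 13600×1067 + 17500×486 + 10900×540
  = 28902200
Sum of weights = 1067 + 486 + 540 = 2093
Weighted mean = 28902200 / 2093 = 13808.982

13810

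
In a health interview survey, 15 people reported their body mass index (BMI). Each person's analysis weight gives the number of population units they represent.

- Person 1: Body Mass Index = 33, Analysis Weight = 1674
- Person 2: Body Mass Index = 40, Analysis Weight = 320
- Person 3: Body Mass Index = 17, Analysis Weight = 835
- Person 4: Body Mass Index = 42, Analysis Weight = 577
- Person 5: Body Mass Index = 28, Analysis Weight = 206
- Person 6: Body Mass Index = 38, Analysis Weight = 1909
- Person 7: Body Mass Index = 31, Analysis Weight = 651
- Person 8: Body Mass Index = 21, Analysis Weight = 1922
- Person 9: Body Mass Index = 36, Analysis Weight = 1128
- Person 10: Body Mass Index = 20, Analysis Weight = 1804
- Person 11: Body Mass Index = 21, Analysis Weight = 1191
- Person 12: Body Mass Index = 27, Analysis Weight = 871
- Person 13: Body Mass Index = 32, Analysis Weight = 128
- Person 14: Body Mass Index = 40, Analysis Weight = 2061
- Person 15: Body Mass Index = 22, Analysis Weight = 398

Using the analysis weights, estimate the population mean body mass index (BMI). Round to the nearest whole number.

30

Weighted sum = 465832
Sum of weights = 15675
Weighted mean = 465832 / 15675 = 29.71815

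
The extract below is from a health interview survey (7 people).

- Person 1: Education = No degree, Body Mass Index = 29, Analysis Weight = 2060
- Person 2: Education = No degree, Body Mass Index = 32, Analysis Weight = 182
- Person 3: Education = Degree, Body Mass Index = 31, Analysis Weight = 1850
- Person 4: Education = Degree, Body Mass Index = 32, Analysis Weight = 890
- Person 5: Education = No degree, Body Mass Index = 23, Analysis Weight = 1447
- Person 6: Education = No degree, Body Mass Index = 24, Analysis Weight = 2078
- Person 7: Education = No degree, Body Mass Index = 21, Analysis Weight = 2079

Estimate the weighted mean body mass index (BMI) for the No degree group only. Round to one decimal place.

No degree rows: 1, 2, 5, 6, 7
Weighted sum = 29×2060 + 32×182 + 23×1447 + 24×2078 + 21×2079
  = 59740 + 5824 + 33281 + 49872 + 43659 = 192376
Sum of weights = 2060 + 182 + 1447 + 2078 + 2079 = 7846
Weighted mean = 192376 / 7846 = 24.518991

24.5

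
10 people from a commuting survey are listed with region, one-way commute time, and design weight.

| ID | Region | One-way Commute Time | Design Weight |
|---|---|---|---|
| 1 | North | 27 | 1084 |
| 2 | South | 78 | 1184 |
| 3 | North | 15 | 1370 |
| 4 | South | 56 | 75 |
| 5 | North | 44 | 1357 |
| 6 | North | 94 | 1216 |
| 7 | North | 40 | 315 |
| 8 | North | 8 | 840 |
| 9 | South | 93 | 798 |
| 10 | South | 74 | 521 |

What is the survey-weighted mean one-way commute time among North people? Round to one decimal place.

North rows: 1, 3, 5, 6, 7, 8
Weighted sum = 27×1084 + 15×1370 + 44×1357 + 94×1216 + 40×315 + 8×840
  = 29268 + 20550 + 59708 + 114304 + 12600 + 6720 = 243150
Sum of weights = 1084 + 1370 + 1357 + 1216 + 315 + 840 = 6182
Weighted mean = 243150 / 6182 = 39.331931

39.3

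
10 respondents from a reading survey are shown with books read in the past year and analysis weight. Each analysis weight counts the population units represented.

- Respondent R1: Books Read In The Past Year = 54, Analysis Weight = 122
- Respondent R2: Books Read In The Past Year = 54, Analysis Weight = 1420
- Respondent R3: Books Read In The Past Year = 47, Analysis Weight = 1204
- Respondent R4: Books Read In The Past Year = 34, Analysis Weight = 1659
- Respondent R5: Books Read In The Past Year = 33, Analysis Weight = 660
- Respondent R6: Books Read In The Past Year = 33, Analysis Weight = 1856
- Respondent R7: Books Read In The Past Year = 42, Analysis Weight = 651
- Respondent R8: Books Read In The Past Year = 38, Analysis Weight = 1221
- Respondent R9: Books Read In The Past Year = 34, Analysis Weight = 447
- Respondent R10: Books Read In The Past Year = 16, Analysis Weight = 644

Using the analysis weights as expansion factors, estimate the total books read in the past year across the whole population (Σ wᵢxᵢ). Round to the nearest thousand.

379000

Weighted total = 54×122 + 54×1420 + 47×1204 + 34×1659 + 33×660 + 33×1856 + 42×651 + 38×1221 + 34×447 + 16×644
  = 378532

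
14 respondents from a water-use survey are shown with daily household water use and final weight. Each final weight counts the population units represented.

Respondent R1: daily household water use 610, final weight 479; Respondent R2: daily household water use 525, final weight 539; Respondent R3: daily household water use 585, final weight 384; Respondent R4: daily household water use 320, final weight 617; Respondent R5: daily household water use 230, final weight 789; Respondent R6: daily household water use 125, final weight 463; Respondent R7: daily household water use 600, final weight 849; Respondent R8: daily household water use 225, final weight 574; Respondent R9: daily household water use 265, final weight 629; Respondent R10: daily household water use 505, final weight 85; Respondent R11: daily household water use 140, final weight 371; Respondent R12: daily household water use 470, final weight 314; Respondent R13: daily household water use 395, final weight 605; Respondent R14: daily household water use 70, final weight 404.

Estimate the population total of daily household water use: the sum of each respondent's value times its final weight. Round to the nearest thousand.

2552000

Weighted total = 2551525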